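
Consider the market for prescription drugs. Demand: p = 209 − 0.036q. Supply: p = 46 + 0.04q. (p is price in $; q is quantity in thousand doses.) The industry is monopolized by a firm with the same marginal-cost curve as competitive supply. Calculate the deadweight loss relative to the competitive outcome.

$18059.29 thousand

Competitive equilibrium: 209 − 0.036q = 46 + 0.04q → q* = 2144.736842, p* = 131.789474.
Marginal revenue: MR = 209 − 0.072q. Set MR = MC: 209 − 0.072q = 46 + 0.04q → q_m = 1455.357143.
Price p_m = 209 − 0.036·1455.357143 = 156.607143; MC(q_m) = 46 + 0.04·1455.357143 = 104.214286.
Competitive q* = 2144.736842, so Δq = 689.379699; wedge = 156.607143 − 104.214286 = 52.392857.
DWL = ½ × 689.379699 × 52.392857 = $18059.29 thousand.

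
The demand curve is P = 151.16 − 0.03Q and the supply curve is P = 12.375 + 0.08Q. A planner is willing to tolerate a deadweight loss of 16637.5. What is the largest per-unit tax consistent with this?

Competitive equilibrium: 151.16 − 0.03Q = 12.375 + 0.08Q → Q* = 1261.6818, P* = 113.3095.
A tax t gives ΔQ = t/0.11 and wedge t, so DWL = t²/0.22.
t²/0.22 = 16637.5 → t² = 3660.25 → t = 60.5.

60.5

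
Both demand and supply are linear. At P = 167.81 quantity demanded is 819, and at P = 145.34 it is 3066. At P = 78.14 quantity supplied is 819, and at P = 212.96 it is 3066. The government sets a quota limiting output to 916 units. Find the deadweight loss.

49064.96

Demand slope = (145.34 − 167.81)/(3066 − 819) = −0.01, so P = 176 − 0.01Q.
Supply slope = (212.96 − 78.14)/(3066 − 819) = 0.06, so P = 29 + 0.06Q.
Competitive equilibrium: 176 − 0.01Q = 29 + 0.06Q → Q* = 2100, P* = 155.
At Q = 916: demand price = 176 − 0.01·916 = 166.84; supply price = 29 + 0.06·916 = 83.96.
ΔQ = 2100 − 916 = 1184; wedge = 166.84 − 83.96 = 82.88.
The triangle = ½ × 1184 × 82.88 = 49064.96.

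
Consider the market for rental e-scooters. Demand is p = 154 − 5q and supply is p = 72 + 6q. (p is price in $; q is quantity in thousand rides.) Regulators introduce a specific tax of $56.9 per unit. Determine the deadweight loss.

Competitive equilibrium: 154 − 5q = 72 + 6q → q* = 7.4545, p* = 116.7273.
With the tax, the buyer price exceeds the seller price by 56.9: (154 − 5q) − (72 + 6q) = 56.9 → q' = 2.2818.
Δq = 7.4545 − 2.2818 = 5.1727; the wedge equals the tax, 56.9.
Deadweight loss = ½ × 5.1727 × 56.9 = $147.16 thousand.

$147.16 thousand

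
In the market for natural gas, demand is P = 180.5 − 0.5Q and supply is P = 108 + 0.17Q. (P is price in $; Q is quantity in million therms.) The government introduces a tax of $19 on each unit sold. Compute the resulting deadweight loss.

$269.40 million

Competitive equilibrium: 180.5 − 0.5Q = 108 + 0.17Q → Q* = 108.209, P* = 126.3955.
With the tax, the buyer price exceeds the seller price by 19: (180.5 − 0.5Q) − (108 + 0.17Q) = 19 → Q' = 79.8507.
ΔQ = 108.209 − 79.8507 = 28.3583; the wedge equals the tax, 19.
The triangle = ½ × 28.3583 × 19 = $269.40 million.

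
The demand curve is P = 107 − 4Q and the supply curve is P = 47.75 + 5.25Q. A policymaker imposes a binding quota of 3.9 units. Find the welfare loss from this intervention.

29.03

Competitive equilibrium: 107 − 4Q = 47.75 + 5.25Q → Q* = 6.4054, P* = 81.3784.
At Q = 3.9: demand price = 107 − 4·3.9 = 91.4; supply price = 47.75 + 5.25·3.9 = 68.225.
ΔQ = 6.4054 − 3.9 = 2.5054; wedge = 91.4 − 68.225 = 23.175.
The triangle = ½ × 2.5054 × 23.175 = 29.03.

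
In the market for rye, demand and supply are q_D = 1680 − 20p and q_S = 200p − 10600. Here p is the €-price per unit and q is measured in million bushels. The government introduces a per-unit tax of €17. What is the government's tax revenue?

€4327.27 million

In inverse form: demand p = 84 − 0.05q, supply p = 53 + 0.005q.
Competitive equilibrium: 84 − 0.05q = 53 + 0.005q → q* = 563.6364, p* = 55.8182.
With the tax, the buyer price exceeds the seller price by 17: (84 − 0.05q) − (53 + 0.005q) = 17 → q' = 254.5455.
Tax revenue = 17 × 254.5455 = €4327.27 million.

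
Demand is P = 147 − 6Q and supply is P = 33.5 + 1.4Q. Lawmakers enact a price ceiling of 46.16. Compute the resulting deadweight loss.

Competitive equilibrium: 147 − 6Q = 33.5 + 1.4Q → Q* = 15.3378, P* = 54.973.
At the ceiling P = 46.16, quantity supplied = (46.16 − 33.5)/1.4 = 9.0429.
Willingness to pay at Q' = 9.0429: 147 − 6·9.0429 = 92.7426.
ΔQ = 15.3378 − 9.0429 = 6.2949; wedge = 92.7426 − 46.16 = 46.5826.
Welfare loss = ½ × 6.2949 × 46.5826 = 146.62.

146.62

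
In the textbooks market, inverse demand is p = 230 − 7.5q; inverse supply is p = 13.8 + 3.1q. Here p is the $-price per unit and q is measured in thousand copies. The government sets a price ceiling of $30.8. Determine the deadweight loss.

$1178.61 thousand

Competitive equilibrium: 230 − 7.5q = 13.8 + 3.1q → q* = 20.39623, p* = 77.0283.
At the ceiling p = 30.8, quantity supplied = (30.8 − 13.8)/3.1 = 5.48387.
Willingness to pay at q' = 5.48387: 230 − 7.5·5.48387 = 188.87098.
Δq = 20.39623 − 5.48387 = 14.91236; wedge = 188.87098 − 30.8 = 158.07098.
DWL = ½ × 14.91236 × 158.07098 = $1178.61 thousand.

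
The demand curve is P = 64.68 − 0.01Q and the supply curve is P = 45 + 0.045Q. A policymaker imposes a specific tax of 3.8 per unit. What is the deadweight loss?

131.27

Competitive equilibrium: 64.68 − 0.01Q = 45 + 0.045Q → Q* = 357.8182, P* = 61.1018.
With the tax, the buyer price exceeds the seller price by 3.8: (64.68 − 0.01Q) − (45 + 0.045Q) = 3.8 → Q' = 288.7273.
ΔQ = 357.8182 − 288.7273 = 69.0909; the wedge equals the tax, 3.8.
Deadweight loss = ½ × 69.0909 × 3.8 = 131.27.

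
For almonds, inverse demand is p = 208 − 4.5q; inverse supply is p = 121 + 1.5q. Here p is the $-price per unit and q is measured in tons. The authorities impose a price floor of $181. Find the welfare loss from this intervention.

Competitive equilibrium: 208 − 4.5q = 121 + 1.5q → q* = 14.5, p* = 142.75.
At the floor p = 181, quantity demanded = (208 − 181)/4.5 = 6.
Sellers' marginal cost at q' = 6: 121 + 1.5·6 = 130.
Δq = 14.5 − 6 = 8.5; wedge = 181 − 130 = 51.
The triangle = ½ × 8.5 × 51 = $216.75.

$216.75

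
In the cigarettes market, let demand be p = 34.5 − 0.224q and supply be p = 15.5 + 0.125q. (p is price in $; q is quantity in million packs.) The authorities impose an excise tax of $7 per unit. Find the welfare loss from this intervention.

$70.20 million

Competitive equilibrium: 34.5 − 0.224q = 15.5 + 0.125q → q* = 54.4413, p* = 22.3052.
With the tax, the buyer price exceeds the seller price by 7: (34.5 − 0.224q) − (15.5 + 0.125q) = 7 → q' = 34.384.
Δq = 54.4413 − 34.384 = 20.0573; the wedge equals the tax, 7.
Deadweight loss = ½ × 20.0573 × 7 = $70.20 million.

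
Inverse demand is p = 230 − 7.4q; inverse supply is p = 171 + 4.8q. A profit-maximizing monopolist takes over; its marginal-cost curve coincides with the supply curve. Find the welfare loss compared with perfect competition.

Competitive equilibrium: 230 − 7.4q = 171 + 4.8q → q* = 4.8361, p* = 194.2131.
Marginal revenue: MR = 230 − 14.8q. Set MR = MC: 230 − 14.8q = 171 + 4.8q → q_m = 3.0102.
Price p_m = 230 − 7.4·3.0102 = 207.7245; MC(q_m) = 171 + 4.8·3.0102 = 185.449.
Competitive q* = 4.8361, so Δq = 1.8259; wedge = 207.7245 − 185.449 = 22.2755.
Welfare loss = ½ × 1.8259 × 22.2755 = 20.34.

20.34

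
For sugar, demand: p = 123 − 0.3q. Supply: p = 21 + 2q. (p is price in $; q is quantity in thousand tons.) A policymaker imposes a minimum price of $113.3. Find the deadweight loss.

$166 thousand

Competitive equilibrium: 123 − 0.3q = 21 + 2q → q* = 44.3478, p* = 109.6957.
At the floor p = 113.3, quantity demanded = (123 − 113.3)/0.3 = 32.3333.
Sellers' marginal cost at q' = 32.3333: 21 + 2·32.3333 = 85.6666.
Δq = 44.3478 − 32.3333 = 12.0145; wedge = 113.3 − 85.6666 = 27.6334.
The triangle = ½ × 12.0145 × 27.6334 = $166 thousand.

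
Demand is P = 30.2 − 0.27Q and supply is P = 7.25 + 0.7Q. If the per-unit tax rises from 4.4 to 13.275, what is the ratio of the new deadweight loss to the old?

9.103

Competitive equilibrium: 30.2 − 0.27Q = 7.25 + 0.7Q → Q* = 23.6598, P* = 23.8119.
For a per-unit tax t: ΔQ = t/0.97, so DWL = ½·t·(t/0.97) = t²/1.94.
At t = 4.4: DWL = 9.979. At t = 13.275: DWL = 90.838.
Ratio = (13.275/4.4)² = 9.103.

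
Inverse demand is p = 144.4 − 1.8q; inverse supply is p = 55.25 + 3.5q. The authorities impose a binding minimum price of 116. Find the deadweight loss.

Competitive equilibrium: 144.4 − 1.8q = 55.25 + 3.5q → q* = 16.8208, p* = 114.1226.
At the floor p = 116, quantity demanded = (144.4 − 116)/1.8 = 15.7778.
Sellers' marginal cost at q' = 15.7778: 55.25 + 3.5·15.7778 = 110.4723.
Δq = 16.8208 − 15.7778 = 1.043; wedge = 116 − 110.4723 = 5.5277.
The triangle = ½ × 1.043 × 5.5277 = 2.88.

2.88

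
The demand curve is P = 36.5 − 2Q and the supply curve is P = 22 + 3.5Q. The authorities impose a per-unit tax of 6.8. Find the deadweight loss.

4.20

Competitive equilibrium: 36.5 − 2Q = 22 + 3.5Q → Q* = 2.6364, P* = 31.2273.
With the tax, the buyer price exceeds the seller price by 6.8: (36.5 − 2Q) − (22 + 3.5Q) = 6.8 → Q' = 1.4.
ΔQ = 2.6364 − 1.4 = 1.2364; the wedge equals the tax, 6.8.
DWL = ½ × 1.2364 × 6.8 = 4.20.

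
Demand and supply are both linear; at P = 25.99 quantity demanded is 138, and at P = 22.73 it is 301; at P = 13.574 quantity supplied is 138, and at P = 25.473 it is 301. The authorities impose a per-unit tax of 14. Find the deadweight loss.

1053.76

Demand slope = (22.73 − 25.99)/(301 − 138) = −0.02, so P = 28.75 − 0.02Q.
Supply slope = (25.473 − 13.574)/(301 − 138) = 0.073, so P = 3.5 + 0.073Q.
Competitive equilibrium: 28.75 − 0.02Q = 3.5 + 0.073Q → Q* = 271.5054, P* = 23.3199.
With the tax, the buyer price exceeds the seller price by 14: (28.75 − 0.02Q) − (3.5 + 0.073Q) = 14 → Q' = 120.9677.
ΔQ = 271.5054 − 120.9677 = 150.5377; the wedge equals the tax, 14.
Deadweight loss = ½ × 150.5377 × 14 = 1053.76.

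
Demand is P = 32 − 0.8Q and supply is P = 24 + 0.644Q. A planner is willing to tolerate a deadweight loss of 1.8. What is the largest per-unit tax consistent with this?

Competitive equilibrium: 32 − 0.8Q = 24 + 0.644Q → Q* = 5.5402, P* = 27.5679.
A tax t gives ΔQ = t/1.444 and wedge t, so DWL = t²/2.888.
t²/2.888 = 1.8 → t² = 5.1984 → t = 2.28.

2.28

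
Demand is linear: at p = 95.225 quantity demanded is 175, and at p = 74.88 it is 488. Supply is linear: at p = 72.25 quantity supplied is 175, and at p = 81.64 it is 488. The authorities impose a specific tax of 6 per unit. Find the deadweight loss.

189.47

Demand slope = (74.88 − 95.225)/(488 − 175) = −0.065, so p = 106.6 − 0.065q.
Supply slope = (81.64 − 72.25)/(488 − 175) = 0.03, so p = 67 + 0.03q.
Competitive equilibrium: 106.6 − 0.065q = 67 + 0.03q → q* = 416.8421, p* = 79.5053.
With the tax, the buyer price exceeds the seller price by 6: (106.6 − 0.065q) − (67 + 0.03q) = 6 → q' = 353.6842.
Δq = 416.8421 − 353.6842 = 63.1579; the wedge equals the tax, 6.
The triangle = ½ × 63.1579 × 6 = 189.47.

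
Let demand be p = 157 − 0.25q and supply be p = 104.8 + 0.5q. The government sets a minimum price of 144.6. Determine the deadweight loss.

Competitive equilibrium: 157 − 0.25q = 104.8 + 0.5q → q* = 69.6, p* = 139.6.
At the floor p = 144.6, quantity demanded = (157 − 144.6)/0.25 = 49.6.
Sellers' marginal cost at q' = 49.6: 104.8 + 0.5·49.6 = 129.6.
Δq = 69.6 − 49.6 = 20; wedge = 144.6 − 129.6 = 15.
The triangle = ½ × 20 × 15 = 150.

150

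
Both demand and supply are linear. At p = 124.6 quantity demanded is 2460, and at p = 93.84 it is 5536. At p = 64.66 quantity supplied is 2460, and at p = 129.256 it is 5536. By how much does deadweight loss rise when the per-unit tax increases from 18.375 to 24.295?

4074.30

Demand slope = (93.84 − 124.6)/(5536 − 2460) = −0.01, so p = 149.2 − 0.01q.
Supply slope = (129.256 − 64.66)/(5536 − 2460) = 0.021, so p = 13 + 0.021q.
Competitive equilibrium: 149.2 − 0.01q = 13 + 0.021q → q* = 4393.5484, p* = 105.2645.
For a per-unit tax t: Δq = t/0.031, so DWL = ½·t·(t/0.031) = t²/0.062.
At t = 18.375: DWL = 5445.817. At t = 24.295: DWL = 9520.113.
Increase = 9520.113 − 5445.817 = 4074.30.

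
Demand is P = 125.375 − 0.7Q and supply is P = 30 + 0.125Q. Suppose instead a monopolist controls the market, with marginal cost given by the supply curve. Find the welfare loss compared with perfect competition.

Competitive equilibrium: 125.375 − 0.7Q = 30 + 0.125Q → Q* = 115.6061, P* = 44.4508.
Marginal revenue: MR = 125.375 − 1.4Q. Set MR = MC: 125.375 − 1.4Q = 30 + 0.125Q → Q_m = 62.541.
Price P_m = 125.375 − 0.7·62.541 = 81.5963; MC(Q_m) = 30 + 0.125·62.541 = 37.8176.
Competitive Q* = 115.6061, so ΔQ = 53.0651; wedge = 81.5963 − 37.8176 = 43.7787.
Welfare loss = ½ × 53.0651 × 43.7787 = 1161.56.

1161.56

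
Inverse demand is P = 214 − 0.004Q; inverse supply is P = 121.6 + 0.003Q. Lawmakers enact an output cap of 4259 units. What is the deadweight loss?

Competitive equilibrium: 214 − 0.004Q = 121.6 + 0.003Q → Q* = 13200, P* = 161.2.
At Q = 4259: demand price = 214 − 0.004·4259 = 196.964; supply price = 121.6 + 0.003·4259 = 134.377.
ΔQ = 13200 − 4259 = 8941; wedge = 196.964 − 134.377 = 62.587.
Deadweight loss = ½ × 8941 × 62.587 = 279795.18.

279795.18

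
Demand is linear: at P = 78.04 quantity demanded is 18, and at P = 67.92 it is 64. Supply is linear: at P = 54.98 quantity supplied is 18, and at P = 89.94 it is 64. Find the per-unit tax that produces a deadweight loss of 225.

21

Demand slope = (67.92 − 78.04)/(64 − 18) = −0.22, so P = 82 − 0.22Q.
Supply slope = (89.94 − 54.98)/(64 − 18) = 0.76, so P = 41.3 + 0.76Q.
Competitive equilibrium: 82 − 0.22Q = 41.3 + 0.76Q → Q* = 41.5306, P* = 72.8633.
A tax t gives ΔQ = t/0.98 and wedge t, so DWL = t²/1.96.
t²/1.96 = 225 → t² = 441 → t = 21.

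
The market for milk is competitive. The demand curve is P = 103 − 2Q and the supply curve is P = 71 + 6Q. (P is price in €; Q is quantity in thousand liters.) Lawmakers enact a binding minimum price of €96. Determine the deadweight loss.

Competitive equilibrium: 103 − 2Q = 71 + 6Q → Q* = 4, P* = 95.
At the floor P = 96, quantity demanded = (103 − 96)/2 = 3.5.
Sellers' marginal cost at Q' = 3.5: 71 + 6·3.5 = 92.
ΔQ = 4 − 3.5 = 0.5; wedge = 96 − 92 = 4.
DWL = ½ × 0.5 × 4 = €1 thousand.

€1 thousand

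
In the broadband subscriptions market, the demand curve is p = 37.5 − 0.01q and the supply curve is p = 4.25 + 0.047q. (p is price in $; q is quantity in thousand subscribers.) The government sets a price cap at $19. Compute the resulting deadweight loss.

$2070.02 thousand

Competitive equilibrium: 37.5 − 0.01q = 4.25 + 0.047q → q* = 583.3333, p* = 31.6667.
At the ceiling p = 19, quantity supplied = (19 − 4.25)/0.047 = 313.8298.
Willingness to pay at q' = 313.8298: 37.5 − 0.01·313.8298 = 34.3617.
Δq = 583.3333 − 313.8298 = 269.5035; wedge = 34.3617 − 19 = 15.3617.
The triangle = ½ × 269.5035 × 15.3617 = $2070.02 thousand.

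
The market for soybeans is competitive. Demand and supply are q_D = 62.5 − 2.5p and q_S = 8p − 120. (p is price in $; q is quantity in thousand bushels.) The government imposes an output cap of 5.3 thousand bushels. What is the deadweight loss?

In inverse form: demand p = 25 − 0.4q, supply p = 15 + 0.125q.
Competitive equilibrium: 25 − 0.4q = 15 + 0.125q → q* = 19.0476, p* = 17.381.
At q = 5.3: demand price = 25 − 0.4·5.3 = 22.88; supply price = 15 + 0.125·5.3 = 15.6625.
Δq = 19.0476 − 5.3 = 13.7476; wedge = 22.88 − 15.6625 = 7.2175.
The triangle = ½ × 13.7476 × 7.2175 = $49.61 thousand.

$49.61 thousand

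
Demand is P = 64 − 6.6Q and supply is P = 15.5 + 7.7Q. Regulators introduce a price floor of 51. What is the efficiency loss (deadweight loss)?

Competitive equilibrium: 64 − 6.6Q = 15.5 + 7.7Q → Q* = 3.3916, P* = 41.6154.
At the floor P = 51, quantity demanded = (64 − 51)/6.6 = 1.9697.
Sellers' marginal cost at Q' = 1.9697: 15.5 + 7.7·1.9697 = 30.6667.
ΔQ = 3.3916 − 1.9697 = 1.4219; wedge = 51 − 30.6667 = 20.3333.
Welfare loss = ½ × 1.4219 × 20.3333 = 14.46.

14.46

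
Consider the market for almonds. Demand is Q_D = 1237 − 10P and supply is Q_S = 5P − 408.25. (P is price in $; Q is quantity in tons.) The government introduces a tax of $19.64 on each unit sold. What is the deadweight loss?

In inverse form: demand P = 123.7 − 0.1Q, supply P = 81.65 + 0.2Q.
Competitive equilibrium: 123.7 − 0.1Q = 81.65 + 0.2Q → Q* = 140.1667, P* = 109.6833.
With the tax, the buyer price exceeds the seller price by 19.64: (123.7 − 0.1Q) − (81.65 + 0.2Q) = 19.64 → Q' = 74.7.
ΔQ = 140.1667 − 74.7 = 65.4667; the wedge equals the tax, 19.64.
The triangle = ½ × 65.4667 × 19.64 = $642.88.

$642.88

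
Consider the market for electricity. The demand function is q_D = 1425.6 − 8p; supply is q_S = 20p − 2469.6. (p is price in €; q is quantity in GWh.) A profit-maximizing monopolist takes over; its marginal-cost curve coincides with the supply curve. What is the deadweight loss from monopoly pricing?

€1485.26

In inverse form: demand p = 178.2 − 0.125q, supply p = 123.48 + 0.05q.
Competitive equilibrium: 178.2 − 0.125q = 123.48 + 0.05q → q* = 312.6857, p* = 139.1143.
Marginal revenue: MR = 178.2 − 0.25q. Set MR = MC: 178.2 − 0.25q = 123.48 + 0.05q → q_m = 182.4.
Price p_m = 178.2 − 0.125·182.4 = 155.4; MC(q_m) = 123.48 + 0.05·182.4 = 132.6.
Competitive q* = 312.6857, so Δq = 130.2857; wedge = 155.4 − 132.6 = 22.8.
Welfare loss = ½ × 130.2857 × 22.8 = €1485.26.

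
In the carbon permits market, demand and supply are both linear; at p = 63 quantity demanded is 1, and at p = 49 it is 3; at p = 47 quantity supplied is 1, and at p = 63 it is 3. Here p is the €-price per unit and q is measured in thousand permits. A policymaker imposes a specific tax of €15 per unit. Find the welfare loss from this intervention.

Demand slope = (49 − 63)/(3 − 1) = −7, so p = 70 − 7q.
Supply slope = (63 − 47)/(3 − 1) = 8, so p = 39 + 8q.
Competitive equilibrium: 70 − 7q = 39 + 8q → q* = 2.0667, p* = 55.5333.
With the tax, the buyer price exceeds the seller price by 15: (70 − 7q) − (39 + 8q) = 15 → q' = 1.0667.
Δq = 2.0667 − 1.0667 = 1; the wedge equals the tax, 15.
Welfare loss = ½ × 1 × 15 = €7.50 thousand.

€7.50 thousand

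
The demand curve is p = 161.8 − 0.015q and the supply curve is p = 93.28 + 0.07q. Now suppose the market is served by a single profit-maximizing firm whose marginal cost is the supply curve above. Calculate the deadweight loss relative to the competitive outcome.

Competitive equilibrium: 161.8 − 0.015q = 93.28 + 0.07q → q* = 806.1176, p* = 149.7082.
Marginal revenue: MR = 161.8 − 0.03q. Set MR = MC: 161.8 − 0.03q = 93.28 + 0.07q → q_m = 685.2.
Price p_m = 161.8 − 0.015·685.2 = 151.522; MC(q_m) = 93.28 + 0.07·685.2 = 141.244.
Competitive q* = 806.1176, so Δq = 120.9176; wedge = 151.522 − 141.244 = 10.278.
Welfare loss = ½ × 120.9176 × 10.278 = 621.40.

621.40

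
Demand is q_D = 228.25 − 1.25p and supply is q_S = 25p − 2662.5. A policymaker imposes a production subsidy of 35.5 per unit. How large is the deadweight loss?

750.15

In inverse form: demand p = 182.6 − 0.8q, supply p = 106.5 + 0.04q.
Competitive equilibrium: 182.6 − 0.8q = 106.5 + 0.04q → q* = 90.5952, p* = 110.1238.
The subsidy lowers effective supply by 35.5: p = 71 + 0.04q.
New quantity: 182.6 − 0.8q = 71 + 0.04q → q' = 132.8571.
Overproduction Δq = 132.8571 − 90.5952 = 42.2619; wedge = subsidy = 35.5.
Welfare loss = ½ × 42.2619 × 35.5 = 750.15.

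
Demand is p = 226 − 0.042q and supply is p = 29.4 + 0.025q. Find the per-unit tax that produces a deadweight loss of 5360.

26.8

Competitive equilibrium: 226 − 0.042q = 29.4 + 0.025q → q* = 2934.3284, p* = 102.7582.
A tax t gives Δq = t/0.067 and wedge t, so DWL = t²/0.134.
t²/0.134 = 5360 → t² = 718.24 → t = 26.8.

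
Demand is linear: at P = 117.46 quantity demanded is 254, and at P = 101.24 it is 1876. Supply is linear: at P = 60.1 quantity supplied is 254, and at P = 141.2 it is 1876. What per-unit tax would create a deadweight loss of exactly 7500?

30

Demand slope = (101.24 − 117.46)/(1876 − 254) = −0.01, so P = 120 − 0.01Q.
Supply slope = (141.2 − 60.1)/(1876 − 254) = 0.05, so P = 47.4 + 0.05Q.
Competitive equilibrium: 120 − 0.01Q = 47.4 + 0.05Q → Q* = 1210, P* = 107.9.
A tax t gives ΔQ = t/0.06 and wedge t, so DWL = t²/0.12.
t²/0.12 = 7500 → t² = 900 → t = 30.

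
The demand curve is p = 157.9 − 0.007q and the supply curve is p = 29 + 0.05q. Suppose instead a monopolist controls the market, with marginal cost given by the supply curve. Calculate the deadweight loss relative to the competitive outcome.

Competitive equilibrium: 157.9 − 0.007q = 29 + 0.05q → q* = 2261.40351, p* = 142.07018.
Marginal revenue: MR = 157.9 − 0.014q. Set MR = MC: 157.9 − 0.014q = 29 + 0.05q → q_m = 2014.0625.
Price p_m = 157.9 − 0.007·2014.0625 = 143.80156; MC(q_m) = 29 + 0.05·2014.0625 = 129.70313.
Competitive q* = 2261.40351, so Δq = 247.34101; wedge = 143.80156 − 129.70313 = 14.09843.
The triangle = ½ × 247.34101 × 14.09843 = 1743.56.

1743.56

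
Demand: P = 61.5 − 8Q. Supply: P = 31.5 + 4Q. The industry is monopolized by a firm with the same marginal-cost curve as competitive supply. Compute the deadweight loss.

6

Competitive equilibrium: 61.5 − 8Q = 31.5 + 4Q → Q* = 2.5, P* = 41.5.
Marginal revenue: MR = 61.5 − 16Q. Set MR = MC: 61.5 − 16Q = 31.5 + 4Q → Q_m = 1.5.
Price P_m = 61.5 − 8·1.5 = 49.5; MC(Q_m) = 31.5 + 4·1.5 = 37.5.
Competitive Q* = 2.5, so ΔQ = 1; wedge = 49.5 − 37.5 = 12.
DWL = ½ × 1 × 12 = 6.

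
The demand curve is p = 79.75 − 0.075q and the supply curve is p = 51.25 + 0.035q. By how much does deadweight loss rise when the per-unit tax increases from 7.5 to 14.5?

700

Competitive equilibrium: 79.75 − 0.075q = 51.25 + 0.035q → q* = 259.0909, p* = 60.3182.
For a per-unit tax t: Δq = t/0.11, so DWL = ½·t·(t/0.11) = t²/0.22.
At t = 7.5: DWL = 255.682. At t = 14.5: DWL = 955.682.
Increase = 955.682 − 255.682 = 700.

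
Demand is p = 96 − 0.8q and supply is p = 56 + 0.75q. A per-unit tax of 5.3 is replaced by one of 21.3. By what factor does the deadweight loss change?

Competitive equilibrium: 96 − 0.8q = 56 + 0.75q → q* = 25.8065, p* = 75.3548.
For a per-unit tax t: Δq = t/1.55, so DWL = ½·t·(t/1.55) = t²/3.1.
At t = 5.3: DWL = 9.061. At t = 21.3: DWL = 146.352.
Ratio = (21.3/5.3)² = 16.151.

16.151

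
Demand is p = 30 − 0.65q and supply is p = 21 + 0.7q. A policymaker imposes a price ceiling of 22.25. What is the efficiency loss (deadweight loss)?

16.08

Competitive equilibrium: 30 − 0.65q = 21 + 0.7q → q* = 6.6667, p* = 25.6667.
At the ceiling p = 22.25, quantity supplied = (22.25 − 21)/0.7 = 1.7857.
Willingness to pay at q' = 1.7857: 30 − 0.65·1.7857 = 28.8393.
Δq = 6.6667 − 1.7857 = 4.881; wedge = 28.8393 − 22.25 = 6.5893.
The triangle = ½ × 4.881 × 6.5893 = 16.08.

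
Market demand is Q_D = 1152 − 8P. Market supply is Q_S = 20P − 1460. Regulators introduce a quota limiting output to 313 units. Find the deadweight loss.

In inverse form: demand P = 144 − 0.125Q, supply P = 73 + 0.05Q.
Competitive equilibrium: 144 − 0.125Q = 73 + 0.05Q → Q* = 405.7143, P* = 93.2857.
At Q = 313: demand price = 144 − 0.125·313 = 104.875; supply price = 73 + 0.05·313 = 88.65.
ΔQ = 405.7143 − 313 = 92.7143; wedge = 104.875 − 88.65 = 16.225.
The triangle = ½ × 92.7143 × 16.225 = 752.14.

752.14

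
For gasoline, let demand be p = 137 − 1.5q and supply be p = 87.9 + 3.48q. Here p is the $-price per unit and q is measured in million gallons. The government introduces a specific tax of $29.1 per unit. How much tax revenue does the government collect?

Competitive equilibrium: 137 − 1.5q = 87.9 + 3.48q → q* = 9.8594, p* = 122.2108.
With the tax, the buyer price exceeds the seller price by 29.1: (137 − 1.5q) − (87.9 + 3.48q) = 29.1 → q' = 4.0161.
Tax revenue = 29.1 × 4.0161 = $116.87 million.

$116.87 million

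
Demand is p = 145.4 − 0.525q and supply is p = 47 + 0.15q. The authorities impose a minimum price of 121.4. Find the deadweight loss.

Competitive equilibrium: 145.4 − 0.525q = 47 + 0.15q → q* = 145.7778, p* = 68.8667.
At the floor p = 121.4, quantity demanded = (145.4 − 121.4)/0.525 = 45.7143.
Sellers' marginal cost at q' = 45.7143: 47 + 0.15·45.7143 = 53.8571.
Δq = 145.7778 − 45.7143 = 100.0635; wedge = 121.4 − 53.8571 = 67.5429.
DWL = ½ × 100.0635 × 67.5429 = 3379.29.

3379.29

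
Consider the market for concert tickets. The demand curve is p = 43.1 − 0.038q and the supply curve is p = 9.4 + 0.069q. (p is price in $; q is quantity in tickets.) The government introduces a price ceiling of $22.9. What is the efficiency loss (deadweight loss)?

$761.45

Competitive equilibrium: 43.1 − 0.038q = 9.4 + 0.069q → q* = 314.9533, p* = 31.1318.
At the ceiling p = 22.9, quantity supplied = (22.9 − 9.4)/0.069 = 195.6522.
Willingness to pay at q' = 195.6522: 43.1 − 0.038·195.6522 = 35.6652.
Δq = 314.9533 − 195.6522 = 119.3011; wedge = 35.6652 − 22.9 = 12.7652.
Welfare loss = ½ × 119.3011 × 12.7652 = $761.45.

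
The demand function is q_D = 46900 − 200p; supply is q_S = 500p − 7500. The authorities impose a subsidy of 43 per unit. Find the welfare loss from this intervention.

132071.43

In inverse form: demand p = 234.5 − 0.005q, supply p = 15 + 0.002q.
Competitive equilibrium: 234.5 − 0.005q = 15 + 0.002q → q* = 31357.1429, p* = 77.7143.
The subsidy lowers effective supply by 43: p = 0.002q − 28.
New quantity: 234.5 − 0.005q = 0.002q − 28 → q' = 37500.
Overproduction Δq = 37500 − 31357.1429 = 6142.8571; wedge = subsidy = 43.
DWL = ½ × 6142.8571 × 43 = 132071.43.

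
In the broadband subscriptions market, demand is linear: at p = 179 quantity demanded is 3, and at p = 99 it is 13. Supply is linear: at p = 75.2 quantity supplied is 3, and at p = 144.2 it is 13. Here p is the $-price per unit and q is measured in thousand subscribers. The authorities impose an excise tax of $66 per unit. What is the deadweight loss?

$146.17 thousand

Demand slope = (99 − 179)/(13 − 3) = −8, so p = 203 − 8q.
Supply slope = (144.2 − 75.2)/(13 − 3) = 6.9, so p = 54.5 + 6.9q.
Competitive equilibrium: 203 − 8q = 54.5 + 6.9q → q* = 9.9664, p* = 123.2685.
With the tax, the buyer price exceeds the seller price by 66: (203 − 8q) − (54.5 + 6.9q) = 66 → q' = 5.5369.
Δq = 9.9664 − 5.5369 = 4.4295; the wedge equals the tax, 66.
The triangle = ½ × 4.4295 × 66 = $146.17 thousand.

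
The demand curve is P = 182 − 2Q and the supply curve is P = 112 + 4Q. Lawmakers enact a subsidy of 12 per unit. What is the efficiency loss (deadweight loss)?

12

Competitive equilibrium: 182 − 2Q = 112 + 4Q → Q* = 11.6667, P* = 158.6667.
The subsidy lowers effective supply by 12: P = 100 + 4Q.
New quantity: 182 − 2Q = 100 + 4Q → Q' = 13.6667.
Overproduction ΔQ = 13.6667 − 11.6667 = 2; wedge = subsidy = 12.
The triangle = ½ × 2 × 12 = 12.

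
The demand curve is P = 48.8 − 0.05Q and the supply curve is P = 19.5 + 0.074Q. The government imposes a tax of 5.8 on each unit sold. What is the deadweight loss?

135.65

Competitive equilibrium: 48.8 − 0.05Q = 19.5 + 0.074Q → Q* = 236.2903, P* = 36.9855.
With the tax, the buyer price exceeds the seller price by 5.8: (48.8 − 0.05Q) − (19.5 + 0.074Q) = 5.8 → Q' = 189.5161.
ΔQ = 236.2903 − 189.5161 = 46.7742; the wedge equals the tax, 5.8.
DWL = ½ × 46.7742 × 5.8 = 135.65.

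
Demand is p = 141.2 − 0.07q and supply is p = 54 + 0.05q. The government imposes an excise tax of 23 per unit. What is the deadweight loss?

Competitive equilibrium: 141.2 − 0.07q = 54 + 0.05q → q* = 726.6667, p* = 90.3333.
With the tax, the buyer price exceeds the seller price by 23: (141.2 − 0.07q) − (54 + 0.05q) = 23 → q' = 535.
Δq = 726.6667 − 535 = 191.6667; the wedge equals the tax, 23.
The triangle = ½ × 191.6667 × 23 = 2204.17.

2204.17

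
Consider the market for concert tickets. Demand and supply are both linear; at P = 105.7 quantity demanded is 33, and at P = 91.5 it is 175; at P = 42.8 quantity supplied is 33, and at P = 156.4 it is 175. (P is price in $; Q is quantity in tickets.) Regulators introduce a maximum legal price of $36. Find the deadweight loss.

Demand slope = (91.5 − 105.7)/(175 − 33) = −0.1, so P = 109 − 0.1Q.
Supply slope = (156.4 − 42.8)/(175 − 33) = 0.8, so P = 16.4 + 0.8Q.
Competitive equilibrium: 109 − 0.1Q = 16.4 + 0.8Q → Q* = 102.8889, P* = 98.7111.
At the ceiling P = 36, quantity supplied = (36 − 16.4)/0.8 = 24.5.
Willingness to pay at Q' = 24.5: 109 − 0.1·24.5 = 106.55.
ΔQ = 102.8889 − 24.5 = 78.3889; wedge = 106.55 − 36 = 70.55.
The triangle = ½ × 78.3889 × 70.55 = $2765.17.

$2765.17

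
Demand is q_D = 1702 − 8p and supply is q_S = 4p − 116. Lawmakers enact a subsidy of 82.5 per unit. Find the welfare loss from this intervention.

9075

In inverse form: demand p = 212.75 − 0.125q, supply p = 29 + 0.25q.
Competitive equilibrium: 212.75 − 0.125q = 29 + 0.25q → q* = 490, p* = 151.5.
The subsidy lowers effective supply by 82.5: p = 0.25q − 53.5.
New quantity: 212.75 − 0.125q = 0.25q − 53.5 → q' = 710.
Overproduction Δq = 710 − 490 = 220; wedge = subsidy = 82.5.
Deadweight loss = ½ × 220 × 82.5 = 9075.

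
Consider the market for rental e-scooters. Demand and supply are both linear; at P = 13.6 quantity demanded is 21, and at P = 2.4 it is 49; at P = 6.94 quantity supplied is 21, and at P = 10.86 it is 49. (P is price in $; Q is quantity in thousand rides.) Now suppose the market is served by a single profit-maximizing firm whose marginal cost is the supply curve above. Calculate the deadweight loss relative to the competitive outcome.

Demand slope = (2.4 − 13.6)/(49 − 21) = −0.4, so P = 22 − 0.4Q.
Supply slope = (10.86 − 6.94)/(49 − 21) = 0.14, so P = 4 + 0.14Q.
Competitive equilibrium: 22 − 0.4Q = 4 + 0.14Q → Q* = 33.3333, P* = 8.6667.
Marginal revenue: MR = 22 − 0.8Q. Set MR = MC: 22 − 0.8Q = 4 + 0.14Q → Q_m = 19.1489.
Price P_m = 22 − 0.4·19.1489 = 14.3404; MC(Q_m) = 4 + 0.14·19.1489 = 6.6808.
Competitive Q* = 33.3333, so ΔQ = 14.1844; wedge = 14.3404 − 6.6808 = 7.6596.
Deadweight loss = ½ × 14.1844 × 7.6596 = $54.32 thousand.

$54.32 thousand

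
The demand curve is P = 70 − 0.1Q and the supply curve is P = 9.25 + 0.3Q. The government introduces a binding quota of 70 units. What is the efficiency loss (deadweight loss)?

1340.70

Competitive equilibrium: 70 − 0.1Q = 9.25 + 0.3Q → Q* = 151.875, P* = 54.8125.
At Q = 70: demand price = 70 − 0.1·70 = 63; supply price = 9.25 + 0.3·70 = 30.25.
ΔQ = 151.875 − 70 = 81.875; wedge = 63 − 30.25 = 32.75.
The triangle = ½ × 81.875 × 32.75 = 1340.70.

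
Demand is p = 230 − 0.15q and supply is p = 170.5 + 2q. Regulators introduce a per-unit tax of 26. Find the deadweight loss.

157.21

Competitive equilibrium: 230 − 0.15q = 170.5 + 2q → q* = 27.6744, p* = 225.8488.
With the tax, the buyer price exceeds the seller price by 26: (230 − 0.15q) − (170.5 + 2q) = 26 → q' = 15.5814.
Δq = 27.6744 − 15.5814 = 12.093; the wedge equals the tax, 26.
Welfare loss = ½ × 12.093 × 26 = 157.21.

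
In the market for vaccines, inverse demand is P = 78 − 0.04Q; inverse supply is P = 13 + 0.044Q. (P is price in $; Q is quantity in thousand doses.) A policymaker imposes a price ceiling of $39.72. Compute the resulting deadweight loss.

Competitive equilibrium: 78 − 0.04Q = 13 + 0.044Q → Q* = 773.8095, P* = 47.0476.
At the ceiling P = 39.72, quantity supplied = (39.72 − 13)/0.044 = 607.2727.
Willingness to pay at Q' = 607.2727: 78 − 0.04·607.2727 = 53.7091.
ΔQ = 773.8095 − 607.2727 = 166.5368; wedge = 53.7091 − 39.72 = 13.9891.
The triangle = ½ × 166.5368 × 13.9891 = $1164.85 thousand.

$1164.85 thousand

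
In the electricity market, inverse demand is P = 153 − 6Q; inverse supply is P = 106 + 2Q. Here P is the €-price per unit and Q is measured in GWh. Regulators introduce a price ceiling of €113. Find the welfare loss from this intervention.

Competitive equilibrium: 153 − 6Q = 106 + 2Q → Q* = 5.875, P* = 117.75.
At the ceiling P = 113, quantity supplied = (113 − 106)/2 = 3.5.
Willingness to pay at Q' = 3.5: 153 − 6·3.5 = 132.
ΔQ = 5.875 − 3.5 = 2.375; wedge = 132 − 113 = 19.
Deadweight loss = ½ × 2.375 × 19 = €22.56.

€22.56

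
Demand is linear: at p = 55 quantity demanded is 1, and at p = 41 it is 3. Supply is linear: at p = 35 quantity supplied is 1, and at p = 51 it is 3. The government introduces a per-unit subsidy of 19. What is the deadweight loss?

Demand slope = (41 − 55)/(3 − 1) = −7, so p = 62 − 7q.
Supply slope = (51 − 35)/(3 − 1) = 8, so p = 27 + 8q.
Competitive equilibrium: 62 − 7q = 27 + 8q → q* = 2.3333, p* = 45.6667.
The subsidy lowers effective supply by 19: p = 8 + 8q.
New quantity: 62 − 7q = 8 + 8q → q' = 3.6.
Overproduction Δq = 3.6 − 2.3333 = 1.2667; wedge = subsidy = 19.
Deadweight loss = ½ × 1.2667 × 19 = 12.03.

12.03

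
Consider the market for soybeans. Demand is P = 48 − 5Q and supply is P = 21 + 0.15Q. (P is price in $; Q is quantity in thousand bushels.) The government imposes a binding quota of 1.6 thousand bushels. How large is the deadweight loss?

$34.17 thousand

Competitive equilibrium: 48 − 5Q = 21 + 0.15Q → Q* = 5.2427, P* = 21.7864.
At Q = 1.6: demand price = 48 − 5·1.6 = 40; supply price = 21 + 0.15·1.6 = 21.24.
ΔQ = 5.2427 − 1.6 = 3.6427; wedge = 40 − 21.24 = 18.76.
DWL = ½ × 3.6427 × 18.76 = $34.17 thousand.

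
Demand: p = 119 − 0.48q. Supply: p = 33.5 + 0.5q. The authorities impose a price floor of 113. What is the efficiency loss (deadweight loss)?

Competitive equilibrium: 119 − 0.48q = 33.5 + 0.5q → q* = 87.2449, p* = 77.1224.
At the floor p = 113, quantity demanded = (119 − 113)/0.48 = 12.5.
Sellers' marginal cost at q' = 12.5: 33.5 + 0.5·12.5 = 39.75.
Δq = 87.2449 − 12.5 = 74.7449; wedge = 113 − 39.75 = 73.25.
Welfare loss = ½ × 74.7449 × 73.25 = 2737.53.

2737.53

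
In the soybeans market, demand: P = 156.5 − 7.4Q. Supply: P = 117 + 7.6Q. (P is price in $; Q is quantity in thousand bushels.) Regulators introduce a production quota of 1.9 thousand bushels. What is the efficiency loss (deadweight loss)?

$4.03 thousand

Competitive equilibrium: 156.5 − 7.4Q = 117 + 7.6Q → Q* = 2.6333, P* = 137.0133.
At Q = 1.9: demand price = 156.5 − 7.4·1.9 = 142.44; supply price = 117 + 7.6·1.9 = 131.44.
ΔQ = 2.6333 − 1.9 = 0.7333; wedge = 142.44 − 131.44 = 11.
Deadweight loss = ½ × 0.7333 × 11 = $4.03 thousand.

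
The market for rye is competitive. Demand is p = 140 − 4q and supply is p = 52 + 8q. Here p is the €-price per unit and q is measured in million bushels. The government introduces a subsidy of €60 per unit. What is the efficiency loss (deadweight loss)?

€150 million

Competitive equilibrium: 140 − 4q = 52 + 8q → q* = 7.3333, p* = 110.6667.
The subsidy lowers effective supply by 60: p = 8q − 8.
New quantity: 140 − 4q = 8q − 8 → q' = 12.3333.
Overproduction Δq = 12.3333 − 7.3333 = 5; wedge = subsidy = 60.
Deadweight loss = ½ × 5 × 60 = €150 million.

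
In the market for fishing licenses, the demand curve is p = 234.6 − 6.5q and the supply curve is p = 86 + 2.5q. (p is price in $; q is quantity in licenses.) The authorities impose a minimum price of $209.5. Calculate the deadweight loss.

$720.05

Competitive equilibrium: 234.6 − 6.5q = 86 + 2.5q → q* = 16.5111, p* = 127.2778.
At the floor p = 209.5, quantity demanded = (234.6 − 209.5)/6.5 = 3.8615.
Sellers' marginal cost at q' = 3.8615: 86 + 2.5·3.8615 = 95.6538.
Δq = 16.5111 − 3.8615 = 12.6496; wedge = 209.5 − 95.6538 = 113.8462.
The triangle = ½ × 12.6496 × 113.8462 = $720.05.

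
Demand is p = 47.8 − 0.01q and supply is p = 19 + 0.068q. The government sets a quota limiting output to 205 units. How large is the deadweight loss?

Competitive equilibrium: 47.8 − 0.01q = 19 + 0.068q → q* = 369.2308, p* = 44.1077.
At q = 205: demand price = 47.8 − 0.01·205 = 45.75; supply price = 19 + 0.068·205 = 32.94.
Δq = 369.2308 − 205 = 164.2308; wedge = 45.75 − 32.94 = 12.81.
Welfare loss = ½ × 164.2308 × 12.81 = 1051.90.

1051.90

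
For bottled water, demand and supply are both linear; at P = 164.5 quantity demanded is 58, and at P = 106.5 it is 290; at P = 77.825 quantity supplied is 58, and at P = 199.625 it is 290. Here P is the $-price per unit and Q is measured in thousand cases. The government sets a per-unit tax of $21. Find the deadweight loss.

Demand slope = (106.5 − 164.5)/(290 − 58) = −0.25, so P = 179 − 0.25Q.
Supply slope = (199.625 − 77.825)/(290 − 58) = 0.525, so P = 47.375 + 0.525Q.
Competitive equilibrium: 179 − 0.25Q = 47.375 + 0.525Q → Q* = 169.8387, P* = 136.5403.
With the tax, the buyer price exceeds the seller price by 21: (179 − 0.25Q) − (47.375 + 0.525Q) = 21 → Q' = 142.7419.
ΔQ = 169.8387 − 142.7419 = 27.0968; the wedge equals the tax, 21.
Deadweight loss = ½ × 27.0968 × 21 = $284.52 thousand.

$284.52 thousand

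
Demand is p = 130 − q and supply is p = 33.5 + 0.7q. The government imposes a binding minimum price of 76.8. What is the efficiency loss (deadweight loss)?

10.80

Competitive equilibrium: 130 − q = 33.5 + 0.7q → q* = 56.7647, p* = 73.2353.
At the floor p = 76.8, quantity demanded = (130 − 76.8)/1 = 53.2.
Sellers' marginal cost at q' = 53.2: 33.5 + 0.7·53.2 = 70.74.
Δq = 56.7647 − 53.2 = 3.5647; wedge = 76.8 − 70.74 = 6.06.
Welfare loss = ½ × 3.5647 × 6.06 = 10.80.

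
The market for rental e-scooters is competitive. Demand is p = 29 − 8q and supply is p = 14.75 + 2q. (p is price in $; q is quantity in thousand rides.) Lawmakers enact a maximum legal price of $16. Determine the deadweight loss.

$3.20 thousand

Competitive equilibrium: 29 − 8q = 14.75 + 2q → q* = 1.425, p* = 17.6.
At the ceiling p = 16, quantity supplied = (16 − 14.75)/2 = 0.625.
Willingness to pay at q' = 0.625: 29 − 8·0.625 = 24.
Δq = 1.425 − 0.625 = 0.8; wedge = 24 − 16 = 8.
Deadweight loss = ½ × 0.8 × 8 = $3.20 thousand.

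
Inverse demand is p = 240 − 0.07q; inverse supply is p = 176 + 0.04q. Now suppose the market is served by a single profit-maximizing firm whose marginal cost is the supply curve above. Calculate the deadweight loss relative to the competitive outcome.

2815.71

Competitive equilibrium: 240 − 0.07q = 176 + 0.04q → q* = 581.8182, p* = 199.2727.
Marginal revenue: MR = 240 − 0.14q. Set MR = MC: 240 − 0.14q = 176 + 0.04q → q_m = 355.5556.
Price p_m = 240 − 0.07·355.5556 = 215.1111; MC(q_m) = 176 + 0.04·355.5556 = 190.2222.
Competitive q* = 581.8182, so Δq = 226.2626; wedge = 215.1111 − 190.2222 = 24.8889.
The triangle = ½ × 226.2626 × 24.8889 = 2815.71.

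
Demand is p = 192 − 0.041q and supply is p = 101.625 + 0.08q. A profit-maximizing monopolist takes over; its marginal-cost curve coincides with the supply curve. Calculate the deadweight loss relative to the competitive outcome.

2161.82

Competitive equilibrium: 192 − 0.041q = 101.625 + 0.08q → q* = 746.9008, p* = 161.3771.
Marginal revenue: MR = 192 − 0.082q. Set MR = MC: 192 − 0.082q = 101.625 + 0.08q → q_m = 557.8704.
Price p_m = 192 − 0.041·557.8704 = 169.1273; MC(q_m) = 101.625 + 0.08·557.8704 = 146.2546.
Competitive q* = 746.9008, so Δq = 189.0304; wedge = 169.1273 − 146.2546 = 22.8727.
DWL = ½ × 189.0304 × 22.8727 = 2161.82.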